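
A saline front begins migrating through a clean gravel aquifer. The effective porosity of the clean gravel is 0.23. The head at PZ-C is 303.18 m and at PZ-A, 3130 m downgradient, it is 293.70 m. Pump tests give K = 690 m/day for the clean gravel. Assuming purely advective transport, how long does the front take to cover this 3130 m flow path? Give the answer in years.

0.943

Hydraulic gradient i = (303.18 − 293.70) / 3130 = 9.48 / 3130 = 0.003029.
Darcy flux q = K · i = 690.0 × 0.003029 = 2.090 m/day.
Seepage velocity v = q / n_e = 2.090 / 0.23 = 9.086 m/day.
Travel time t = L / v = 3130 / 9.086 = 344.5 days = 0.9431 years.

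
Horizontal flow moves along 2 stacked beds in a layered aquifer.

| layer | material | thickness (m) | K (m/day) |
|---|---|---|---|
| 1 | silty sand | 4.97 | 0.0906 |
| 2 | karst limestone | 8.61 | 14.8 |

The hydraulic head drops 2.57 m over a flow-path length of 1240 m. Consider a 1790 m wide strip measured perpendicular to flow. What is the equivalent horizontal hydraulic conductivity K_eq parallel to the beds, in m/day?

9.42

Flow is parallel to layering, so each bed carries its own Darcy discharge and the transmissivities add.
Σ(K_i·b_i) = 0.0906×4.97 + 14.8×8.61 = 127.9 m²/day.
Total thickness b = 13.58 m, so K_eq = Σ(K_i·b_i)/b = 9.417 m/day.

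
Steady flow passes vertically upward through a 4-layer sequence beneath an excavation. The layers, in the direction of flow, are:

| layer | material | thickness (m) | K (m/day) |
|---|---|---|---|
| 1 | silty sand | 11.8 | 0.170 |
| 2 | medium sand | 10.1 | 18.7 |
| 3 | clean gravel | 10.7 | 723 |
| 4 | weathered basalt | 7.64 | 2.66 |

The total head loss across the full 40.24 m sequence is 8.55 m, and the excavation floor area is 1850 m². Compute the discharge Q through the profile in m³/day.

217

Flow is perpendicular to layering, so the layers act in series and the equivalent K is the thickness-weighted harmonic mean.
Total thickness L = 11.8 + 10.1 + 10.7 + 7.64 = 40.24 m.
Σ(b_i/K_i) = 11.8/0.170 + 10.1/18.7 + 10.7/723 + 7.64/2.66 = 72.84 d.
K_eq = L / Σ(b_i/K_i) = 40.24 / 72.84 = 0.5525 m/day.
Q = K_eq · A · (Δh/L) = 0.5525 × 1850 × (8.55/40.24) = 217.2 m³/day.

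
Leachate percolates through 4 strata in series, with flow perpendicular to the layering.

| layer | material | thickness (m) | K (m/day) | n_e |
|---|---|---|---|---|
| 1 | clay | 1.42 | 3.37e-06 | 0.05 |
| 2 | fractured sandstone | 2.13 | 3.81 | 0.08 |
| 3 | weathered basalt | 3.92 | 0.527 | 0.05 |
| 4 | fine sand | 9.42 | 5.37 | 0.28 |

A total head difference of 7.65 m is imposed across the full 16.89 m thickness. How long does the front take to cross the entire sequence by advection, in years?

464

With flow normal to the layers, continuity requires the same specific discharge q through every layer.
Σ(b_i/K_i) = 1.42/3.37e-06 + 2.13/3.81 + 3.92/0.527 + 9.42/5.37 = 4.214e+05 d.
q = Δh / Σ(b_i/K_i) = 7.65 / 4.214e+05 = 1.815e-05 m/day.
In each layer the seepage velocity is v_i = q/n_i, so the layer transit time is t_i = b_i·n_i / q:
  layer 1 (clay): t_1 = 1.42 × 0.05 / 1.815e-05 = 3911 d
  layer 2 (fractured sandstone): t_2 = 2.13 × 0.08 / 1.815e-05 = 9386 d
  layer 3 (weathered basalt): t_3 = 3.92 × 0.05 / 1.815e-05 = 10796 d
  layer 4 (fine sand): t_4 = 9.42 × 0.28 / 1.815e-05 = 1.453e+05 d
Total t = Σ t_i = 1.694e+05 days = 463.7 years.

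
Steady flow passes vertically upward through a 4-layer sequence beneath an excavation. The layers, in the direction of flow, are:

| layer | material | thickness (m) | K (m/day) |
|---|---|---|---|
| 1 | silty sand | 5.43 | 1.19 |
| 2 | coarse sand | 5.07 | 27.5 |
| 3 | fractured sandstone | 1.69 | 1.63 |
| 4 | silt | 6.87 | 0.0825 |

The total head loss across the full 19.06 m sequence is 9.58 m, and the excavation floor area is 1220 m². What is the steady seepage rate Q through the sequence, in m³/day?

Flow is perpendicular to layering, so the layers act in series and the equivalent K is the thickness-weighted harmonic mean.
Total thickness L = 5.43 + 5.07 + 1.69 + 6.87 = 19.06 m.
Σ(b_i/K_i) = 5.43/1.19 + 5.07/27.5 + 1.69/1.63 + 6.87/0.0825 = 89.06 d.
K_eq = L / Σ(b_i/K_i) = 19.06 / 89.06 = 0.2140 m/day.
Q = K_eq · A · (Δh/L) = 0.2140 × 1220 × (9.58/19.06) = 131.2 m³/day.

131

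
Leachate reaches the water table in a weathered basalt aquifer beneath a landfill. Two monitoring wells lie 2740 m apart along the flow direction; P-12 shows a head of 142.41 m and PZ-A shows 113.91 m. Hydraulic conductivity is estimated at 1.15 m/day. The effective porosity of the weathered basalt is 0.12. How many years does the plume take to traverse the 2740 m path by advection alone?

Hydraulic gradient i = (142.41 − 113.91) / 2740 = 28.5 / 2740 = 0.01040.
Darcy flux q = K · i = 1.150 × 0.01040 = 0.01196 m/day.
Seepage velocity v = q / n_e = 0.01196 / 0.12 = 0.09968 m/day.
Travel time t = L / v = 2740 / 0.09968 = 27488 days = 75.26 years.

75.3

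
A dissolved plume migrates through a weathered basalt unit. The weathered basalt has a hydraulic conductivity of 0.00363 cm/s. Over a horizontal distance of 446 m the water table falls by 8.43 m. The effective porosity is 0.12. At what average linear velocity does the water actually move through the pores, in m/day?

0.494

Convert K: 0.00363 cm/s × 864 = 3.136 m/day.
Hydraulic gradient i = Δh / L = 8.43 / 446 = 0.01890.
Darcy flux q = K · i = 3.136 × 0.01890 = 0.05928 m/day.
Seepage velocity v = q / n_e = 0.05928 / 0.12 = 0.4940 m/day.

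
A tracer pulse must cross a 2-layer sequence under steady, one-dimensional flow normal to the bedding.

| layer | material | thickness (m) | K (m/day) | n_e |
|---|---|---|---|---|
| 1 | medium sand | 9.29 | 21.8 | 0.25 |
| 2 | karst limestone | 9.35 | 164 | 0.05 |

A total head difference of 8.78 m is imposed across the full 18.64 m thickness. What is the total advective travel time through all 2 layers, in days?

With flow normal to the layers, continuity requires the same specific discharge q through every layer.
Σ(b_i/K_i) = 9.29/21.8 + 9.35/164 = 0.4832 d.
q = Δh / Σ(b_i/K_i) = 8.78 / 0.4832 = 18.17 m/day.
In each layer the seepage velocity is v_i = q/n_i, so the layer transit time is t_i = b_i·n_i / q:
  layer 1 (medium sand): t_1 = 9.29 × 0.25 / 18.17 = 0.1278 d
  layer 2 (karst limestone): t_2 = 9.35 × 0.05 / 18.17 = 0.02573 d
Total t = Σ t_i = 0.1535 days.

0.154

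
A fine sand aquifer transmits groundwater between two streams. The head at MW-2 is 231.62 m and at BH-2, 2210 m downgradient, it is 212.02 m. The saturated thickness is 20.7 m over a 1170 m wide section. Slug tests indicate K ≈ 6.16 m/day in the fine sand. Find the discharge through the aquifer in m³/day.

Cross-sectional area A = 1170 × 20.7 = 24219 m².
Hydraulic gradient i = (231.62 − 212.02) / 2210 = 19.6 / 2210 = 0.008869.
Darcy's law: Q = K · A · i = 6.160 × 24219 × 0.008869 = 1323 m³/day.

1320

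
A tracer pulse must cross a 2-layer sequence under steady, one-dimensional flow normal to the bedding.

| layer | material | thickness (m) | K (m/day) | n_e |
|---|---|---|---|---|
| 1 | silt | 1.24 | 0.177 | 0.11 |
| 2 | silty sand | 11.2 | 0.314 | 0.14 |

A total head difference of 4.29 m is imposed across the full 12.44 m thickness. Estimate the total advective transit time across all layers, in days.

With flow normal to the layers, continuity requires the same specific discharge q through every layer.
Σ(b_i/K_i) = 1.24/0.177 + 11.2/0.314 = 42.67 d.
q = Δh / Σ(b_i/K_i) = 4.29 / 42.67 = 0.1005 m/day.
In each layer the seepage velocity is v_i = q/n_i, so the layer transit time is t_i = b_i·n_i / q:
  layer 1 (silt): t_1 = 1.24 × 0.11 / 0.1005 = 1.357 d
  layer 2 (silty sand): t_2 = 11.2 × 0.14 / 0.1005 = 15.60 d
Total t = Σ t_i = 16.95 days.

17.0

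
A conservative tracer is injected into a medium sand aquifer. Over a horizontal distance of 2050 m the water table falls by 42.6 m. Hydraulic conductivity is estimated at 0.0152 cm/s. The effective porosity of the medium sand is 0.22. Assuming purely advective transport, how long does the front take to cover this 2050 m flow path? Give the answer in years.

Convert K: 0.0152 cm/s × 864 = 13.13 m/day.
Hydraulic gradient i = Δh / L = 42.6 / 2050 = 0.02078.
Darcy flux q = K · i = 13.13 × 0.02078 = 0.2729 m/day.
Seepage velocity v = q / n_e = 0.2729 / 0.22 = 1.240 m/day.
Travel time t = L / v = 2050 / 1.240 = 1653 days = 4.525 years.

4.52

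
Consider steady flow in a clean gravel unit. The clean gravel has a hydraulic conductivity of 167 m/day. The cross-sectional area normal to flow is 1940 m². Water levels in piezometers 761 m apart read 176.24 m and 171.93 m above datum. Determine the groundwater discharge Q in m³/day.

Hydraulic gradient i = (176.24 − 171.93) / 761 = 4.31 / 761 = 0.005664.
Darcy's law: Q = K · A · i = 167.0 × 1940 × 0.005664 = 1835 m³/day.

1830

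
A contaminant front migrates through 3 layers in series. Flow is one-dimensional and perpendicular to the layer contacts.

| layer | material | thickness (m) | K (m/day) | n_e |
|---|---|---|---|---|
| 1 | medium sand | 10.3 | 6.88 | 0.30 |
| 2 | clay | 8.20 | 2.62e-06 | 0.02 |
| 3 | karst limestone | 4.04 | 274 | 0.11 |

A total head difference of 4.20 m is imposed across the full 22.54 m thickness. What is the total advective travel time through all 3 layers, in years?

With flow normal to the layers, continuity requires the same specific discharge q through every layer.
Σ(b_i/K_i) = 10.3/6.88 + 8.20/2.62e-06 + 4.04/274 = 3.130e+06 d.
q = Δh / Σ(b_i/K_i) = 4.20 / 3.130e+06 = 1.342e-06 m/day.
In each layer the seepage velocity is v_i = q/n_i, so the layer transit time is t_i = b_i·n_i / q:
  layer 1 (medium sand): t_1 = 10.3 × 0.30 / 1.342e-06 = 2.303e+06 d
  layer 2 (clay): t_2 = 8.20 × 0.02 / 1.342e-06 = 1.222e+05 d
  layer 3 (karst limestone): t_3 = 4.04 × 0.11 / 1.342e-06 = 3.312e+05 d
Total t = Σ t_i = 2.756e+06 days = 7545 years.

7550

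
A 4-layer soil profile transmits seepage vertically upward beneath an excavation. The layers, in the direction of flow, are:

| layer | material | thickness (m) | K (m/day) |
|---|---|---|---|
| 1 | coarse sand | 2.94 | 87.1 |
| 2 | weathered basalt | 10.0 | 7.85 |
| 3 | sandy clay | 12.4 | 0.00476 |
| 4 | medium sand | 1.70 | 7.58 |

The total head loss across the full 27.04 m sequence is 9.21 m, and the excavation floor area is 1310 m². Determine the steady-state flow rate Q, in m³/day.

4.63

Flow is perpendicular to layering, so the layers act in series and the equivalent K is the thickness-weighted harmonic mean.
Total thickness L = 2.94 + 10.0 + 12.4 + 1.70 = 27.04 m.
Σ(b_i/K_i) = 2.94/87.1 + 10.0/7.85 + 12.4/0.00476 + 1.70/7.58 = 2607 d.
K_eq = L / Σ(b_i/K_i) = 27.04 / 2607 = 0.01037 m/day.
Q = K_eq · A · (Δh/L) = 0.01037 × 1310 × (9.21/27.04) = 4.629 m³/day.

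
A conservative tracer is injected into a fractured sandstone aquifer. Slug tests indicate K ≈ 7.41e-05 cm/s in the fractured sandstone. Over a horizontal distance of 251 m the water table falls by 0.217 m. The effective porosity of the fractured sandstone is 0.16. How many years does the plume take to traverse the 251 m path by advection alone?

Convert K: 7.41e-05 cm/s × 864 = 0.06402 m/day.
Hydraulic gradient i = Δh / L = 0.217 / 251 = 0.0008645.
Darcy flux q = K · i = 0.06402 × 0.0008645 = 5.535e-05 m/day.
Seepage velocity v = q / n_e = 5.535e-05 / 0.16 = 0.0003459 m/day.
Travel time t = L / v = 251 / 0.0003459 = 7.256e+05 days = 1986 years.

1990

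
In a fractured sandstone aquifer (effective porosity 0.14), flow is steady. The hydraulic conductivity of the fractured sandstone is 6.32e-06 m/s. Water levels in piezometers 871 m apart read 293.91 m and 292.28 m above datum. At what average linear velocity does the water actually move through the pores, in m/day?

0.00730

Convert K: 6.32e-06 m/s × 86400 = 0.5460 m/day.
Hydraulic gradient i = (293.91 − 292.28) / 871 = 1.63 / 871 = 0.001871.
Darcy flux q = K · i = 0.5460 × 0.001871 = 0.001022 m/day.
Seepage velocity v = q / n_e = 0.001022 / 0.14 = 0.007299 m/day.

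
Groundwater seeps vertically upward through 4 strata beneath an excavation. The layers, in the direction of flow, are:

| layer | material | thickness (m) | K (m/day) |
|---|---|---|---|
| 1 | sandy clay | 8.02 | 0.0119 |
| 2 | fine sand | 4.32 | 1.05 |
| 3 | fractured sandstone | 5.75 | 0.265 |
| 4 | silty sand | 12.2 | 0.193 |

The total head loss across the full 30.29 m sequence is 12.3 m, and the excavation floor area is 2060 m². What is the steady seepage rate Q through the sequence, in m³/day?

33.2

Flow is perpendicular to layering, so the layers act in series and the equivalent K is the thickness-weighted harmonic mean.
Total thickness L = 8.02 + 4.32 + 5.75 + 12.2 = 30.29 m.
Σ(b_i/K_i) = 8.02/0.0119 + 4.32/1.05 + 5.75/0.265 + 12.2/0.193 = 763.0 d.
K_eq = L / Σ(b_i/K_i) = 30.29 / 763.0 = 0.03970 m/day.
Q = K_eq · A · (Δh/L) = 0.03970 × 2060 × (12.3/30.29) = 33.21 m³/day.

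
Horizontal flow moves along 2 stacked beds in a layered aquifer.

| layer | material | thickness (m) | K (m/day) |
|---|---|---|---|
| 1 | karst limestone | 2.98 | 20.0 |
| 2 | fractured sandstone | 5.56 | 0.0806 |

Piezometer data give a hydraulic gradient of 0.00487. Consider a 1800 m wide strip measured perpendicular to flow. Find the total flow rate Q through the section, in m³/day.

Flow is parallel to layering, so each bed carries its own Darcy discharge and the transmissivities add.
Σ(K_i·b_i) = 20.0×2.98 + 0.0806×5.56 = 60.05 m²/day.
Hydraulic gradient i = 0.00487.
Q = Σ(K_i·b_i) · W · i = 60.05 × 1800 × 0.004870 = 526.4 m³/day.

526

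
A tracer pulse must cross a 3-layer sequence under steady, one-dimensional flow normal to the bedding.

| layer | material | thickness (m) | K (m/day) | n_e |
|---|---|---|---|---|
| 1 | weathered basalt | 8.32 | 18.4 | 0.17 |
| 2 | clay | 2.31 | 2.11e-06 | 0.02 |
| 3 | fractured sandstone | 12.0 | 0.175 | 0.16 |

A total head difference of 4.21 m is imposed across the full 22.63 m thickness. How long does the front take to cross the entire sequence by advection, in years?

2410

With flow normal to the layers, continuity requires the same specific discharge q through every layer.
Σ(b_i/K_i) = 8.32/18.4 + 2.31/2.11e-06 + 12.0/0.175 = 1.095e+06 d.
q = Δh / Σ(b_i/K_i) = 4.21 / 1.095e+06 = 3.845e-06 m/day.
In each layer the seepage velocity is v_i = q/n_i, so the layer transit time is t_i = b_i·n_i / q:
  layer 1 (weathered basalt): t_1 = 8.32 × 0.17 / 3.845e-06 = 3.678e+05 d
  layer 2 (clay): t_2 = 2.31 × 0.02 / 3.845e-06 = 12015 d
  layer 3 (fractured sandstone): t_3 = 12.0 × 0.16 / 3.845e-06 = 4.993e+05 d
Total t = Σ t_i = 8.792e+05 days = 2407 years.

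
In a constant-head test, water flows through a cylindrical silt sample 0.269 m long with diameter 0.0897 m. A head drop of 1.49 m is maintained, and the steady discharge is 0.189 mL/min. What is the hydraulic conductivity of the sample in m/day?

Cross-sectional area A = π·(d/2)² = π × (0.0897/2)² = 0.006319 m².
Convert discharge: 0.189 mL/min = 3.150e-09 m³/s.
Darcy's law rearranged: K = Q·L / (A·Δh) = 3.150e-09 × 0.269 / (0.006319 × 1.49) = 8.999e-08 m/s = 0.007775 m/day.

0.00778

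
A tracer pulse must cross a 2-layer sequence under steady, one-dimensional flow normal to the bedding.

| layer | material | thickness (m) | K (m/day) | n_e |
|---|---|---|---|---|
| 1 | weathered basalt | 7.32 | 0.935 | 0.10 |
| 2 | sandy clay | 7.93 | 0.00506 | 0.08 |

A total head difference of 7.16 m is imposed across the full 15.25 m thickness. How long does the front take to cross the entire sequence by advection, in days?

With flow normal to the layers, continuity requires the same specific discharge q through every layer.
Σ(b_i/K_i) = 7.32/0.935 + 7.93/0.00506 = 1575 d.
q = Δh / Σ(b_i/K_i) = 7.16 / 1575 = 0.004546 m/day.
In each layer the seepage velocity is v_i = q/n_i, so the layer transit time is t_i = b_i·n_i / q:
  layer 1 (weathered basalt): t_1 = 7.32 × 0.10 / 0.004546 = 161.0 d
  layer 2 (sandy clay): t_2 = 7.93 × 0.08 / 0.004546 = 139.6 d
Total t = Σ t_i = 300.6 days.

301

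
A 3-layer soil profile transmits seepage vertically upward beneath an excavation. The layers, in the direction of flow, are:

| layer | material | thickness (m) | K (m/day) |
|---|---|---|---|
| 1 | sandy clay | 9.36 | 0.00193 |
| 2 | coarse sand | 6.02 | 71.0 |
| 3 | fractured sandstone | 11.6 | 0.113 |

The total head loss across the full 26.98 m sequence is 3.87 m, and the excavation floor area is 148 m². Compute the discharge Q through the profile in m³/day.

Flow is perpendicular to layering, so the layers act in series and the equivalent K is the thickness-weighted harmonic mean.
Total thickness L = 9.36 + 6.02 + 11.6 = 26.98 m.
Σ(b_i/K_i) = 9.36/0.00193 + 6.02/71.0 + 11.6/0.113 = 4952 d.
K_eq = L / Σ(b_i/K_i) = 26.98 / 4952 = 0.005448 m/day.
Q = K_eq · A · (Δh/L) = 0.005448 × 148 × (3.87/26.98) = 0.1157 m³/day.

0.116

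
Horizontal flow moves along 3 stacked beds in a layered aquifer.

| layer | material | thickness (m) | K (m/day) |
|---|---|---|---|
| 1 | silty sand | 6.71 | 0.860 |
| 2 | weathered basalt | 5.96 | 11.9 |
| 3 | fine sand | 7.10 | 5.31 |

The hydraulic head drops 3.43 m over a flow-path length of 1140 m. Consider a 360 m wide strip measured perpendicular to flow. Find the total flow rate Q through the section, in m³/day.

124

Flow is parallel to layering, so each bed carries its own Darcy discharge and the transmissivities add.
Σ(K_i·b_i) = 0.860×6.71 + 11.9×5.96 + 5.31×7.10 = 114.4 m²/day.
Hydraulic gradient i = Δh / L = 3.43 / 1140 = 0.003009.
Q = Σ(K_i·b_i) · W · i = 114.4 × 360 × 0.003009 = 123.9 m³/day.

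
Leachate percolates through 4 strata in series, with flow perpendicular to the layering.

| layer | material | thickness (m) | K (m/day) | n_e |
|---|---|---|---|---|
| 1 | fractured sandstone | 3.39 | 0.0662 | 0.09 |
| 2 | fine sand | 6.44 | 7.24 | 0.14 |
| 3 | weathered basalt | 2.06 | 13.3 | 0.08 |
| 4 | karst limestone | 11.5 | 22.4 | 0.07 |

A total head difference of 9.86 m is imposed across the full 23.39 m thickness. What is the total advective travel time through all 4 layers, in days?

11.6

With flow normal to the layers, continuity requires the same specific discharge q through every layer.
Σ(b_i/K_i) = 3.39/0.0662 + 6.44/7.24 + 2.06/13.3 + 11.5/22.4 = 52.77 d.
q = Δh / Σ(b_i/K_i) = 9.86 / 52.77 = 0.1869 m/day.
In each layer the seepage velocity is v_i = q/n_i, so the layer transit time is t_i = b_i·n_i / q:
  layer 1 (fractured sandstone): t_1 = 3.39 × 0.09 / 0.1869 = 1.633 d
  layer 2 (fine sand): t_2 = 6.44 × 0.14 / 0.1869 = 4.825 d
  layer 3 (weathered basalt): t_3 = 2.06 × 0.08 / 0.1869 = 0.8819 d
  layer 4 (karst limestone): t_4 = 11.5 × 0.07 / 0.1869 = 4.308 d
Total t = Σ t_i = 11.65 days.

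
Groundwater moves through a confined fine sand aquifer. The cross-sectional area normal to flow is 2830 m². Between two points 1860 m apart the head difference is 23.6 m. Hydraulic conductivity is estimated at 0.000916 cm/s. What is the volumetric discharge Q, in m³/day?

Convert K: 0.000916 cm/s × 864 = 0.7914 m/day.
Hydraulic gradient i = Δh / L = 23.6 / 1860 = 0.01269.
Darcy's law: Q = K · A · i = 0.7914 × 2830 × 0.01269 = 28.42 m³/day.

28.4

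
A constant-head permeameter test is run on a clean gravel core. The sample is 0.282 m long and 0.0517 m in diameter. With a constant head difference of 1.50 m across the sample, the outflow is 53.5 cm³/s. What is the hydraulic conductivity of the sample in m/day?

Cross-sectional area A = π·(d/2)² = π × (0.0517/2)² = 0.002099 m².
Convert discharge: 53.5 cm³/s = 5.350e-05 m³/s.
Darcy's law rearranged: K = Q·L / (A·Δh) = 5.350e-05 × 0.282 / (0.002099 × 1.50) = 0.004791 m/s = 414.0 m/day.

414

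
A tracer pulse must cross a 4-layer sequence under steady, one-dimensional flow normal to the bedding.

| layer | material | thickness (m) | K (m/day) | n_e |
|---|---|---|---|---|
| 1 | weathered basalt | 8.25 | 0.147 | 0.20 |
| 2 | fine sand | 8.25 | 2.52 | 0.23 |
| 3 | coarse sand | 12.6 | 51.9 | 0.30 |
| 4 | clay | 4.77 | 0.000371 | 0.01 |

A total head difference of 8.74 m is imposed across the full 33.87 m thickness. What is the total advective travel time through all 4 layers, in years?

29.8

With flow normal to the layers, continuity requires the same specific discharge q through every layer.
Σ(b_i/K_i) = 8.25/0.147 + 8.25/2.52 + 12.6/51.9 + 4.77/0.000371 = 12917 d.
q = Δh / Σ(b_i/K_i) = 8.74 / 12917 = 0.0006766 m/day.
In each layer the seepage velocity is v_i = q/n_i, so the layer transit time is t_i = b_i·n_i / q:
  layer 1 (weathered basalt): t_1 = 8.25 × 0.20 / 0.0006766 = 2439 d
  layer 2 (fine sand): t_2 = 8.25 × 0.23 / 0.0006766 = 2804 d
  layer 3 (coarse sand): t_3 = 12.6 × 0.30 / 0.0006766 = 5586 d
  layer 4 (clay): t_4 = 4.77 × 0.01 / 0.0006766 = 70.50 d
Total t = Σ t_i = 10900 days = 29.84 years.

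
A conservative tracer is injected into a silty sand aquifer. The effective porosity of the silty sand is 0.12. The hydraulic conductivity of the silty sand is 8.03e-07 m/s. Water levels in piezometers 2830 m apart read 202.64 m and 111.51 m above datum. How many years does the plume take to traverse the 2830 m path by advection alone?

416

Convert K: 8.03e-07 m/s × 86400 = 0.06938 m/day.
Hydraulic gradient i = (202.64 − 111.51) / 2830 = 91.13 / 2830 = 0.03220.
Darcy flux q = K · i = 0.06938 × 0.03220 = 0.002234 m/day.
Seepage velocity v = q / n_e = 0.002234 / 0.12 = 0.01862 m/day.
Travel time t = L / v = 2830 / 0.01862 = 1.520e+05 days = 416.2 years.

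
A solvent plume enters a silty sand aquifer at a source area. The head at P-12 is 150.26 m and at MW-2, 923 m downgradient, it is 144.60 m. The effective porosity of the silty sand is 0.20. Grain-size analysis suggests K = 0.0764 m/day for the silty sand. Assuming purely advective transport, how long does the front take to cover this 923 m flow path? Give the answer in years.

Hydraulic gradient i = (150.26 − 144.60) / 923 = 5.66 / 923 = 0.006132.
Darcy flux q = K · i = 0.07640 × 0.006132 = 0.0004685 m/day.
Seepage velocity v = q / n_e = 0.0004685 / 0.20 = 0.002342 m/day.
Travel time t = L / v = 923 / 0.002342 = 3.940e+05 days = 1079 years.

1080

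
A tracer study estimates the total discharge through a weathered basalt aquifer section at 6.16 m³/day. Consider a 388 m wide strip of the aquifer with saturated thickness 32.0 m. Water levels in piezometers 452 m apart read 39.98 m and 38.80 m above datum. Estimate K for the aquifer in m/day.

0.190

Cross-sectional area A = 388 × 32.0 = 12416 m².
Hydraulic gradient i = (39.98 − 38.80) / 452 = 1.18 / 452 = 0.002611.
From Q = K·A·i, K = Q / (A·i) = 6.16 / (12416 × 0.002611) = 0.1900 m/day.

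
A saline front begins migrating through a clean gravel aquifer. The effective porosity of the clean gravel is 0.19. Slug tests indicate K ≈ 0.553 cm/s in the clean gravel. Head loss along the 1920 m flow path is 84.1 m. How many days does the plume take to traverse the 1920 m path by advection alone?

17.4

Convert K: 0.553 cm/s × 864 = 477.8 m/day.
Hydraulic gradient i = Δh / L = 84.1 / 1920 = 0.04380.
Darcy flux q = K · i = 477.8 × 0.04380 = 20.93 m/day.
Seepage velocity v = q / n_e = 20.93 / 0.19 = 110.1 m/day.
Travel time t = L / v = 1920 / 110.1 = 17.43 days.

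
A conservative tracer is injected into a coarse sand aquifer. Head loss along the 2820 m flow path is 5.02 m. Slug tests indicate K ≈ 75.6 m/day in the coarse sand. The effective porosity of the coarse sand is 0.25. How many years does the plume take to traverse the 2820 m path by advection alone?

14.3

Hydraulic gradient i = Δh / L = 5.02 / 2820 = 0.001780.
Darcy flux q = K · i = 75.60 × 0.001780 = 0.1346 m/day.
Seepage velocity v = q / n_e = 0.1346 / 0.25 = 0.5383 m/day.
Travel time t = L / v = 2820 / 0.5383 = 5239 days = 14.34 years.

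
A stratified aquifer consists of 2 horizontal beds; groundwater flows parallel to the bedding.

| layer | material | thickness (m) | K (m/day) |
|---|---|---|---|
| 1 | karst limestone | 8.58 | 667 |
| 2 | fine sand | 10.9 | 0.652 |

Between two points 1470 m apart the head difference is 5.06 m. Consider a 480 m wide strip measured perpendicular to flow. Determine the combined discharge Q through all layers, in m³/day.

9470

Flow is parallel to layering, so each bed carries its own Darcy discharge and the transmissivities add.
Σ(K_i·b_i) = 667×8.58 + 0.652×10.9 = 5730 m²/day.
Hydraulic gradient i = Δh / L = 5.06 / 1470 = 0.003442.
Q = Σ(K_i·b_i) · W · i = 5730 × 480 × 0.003442 = 9467 m³/day.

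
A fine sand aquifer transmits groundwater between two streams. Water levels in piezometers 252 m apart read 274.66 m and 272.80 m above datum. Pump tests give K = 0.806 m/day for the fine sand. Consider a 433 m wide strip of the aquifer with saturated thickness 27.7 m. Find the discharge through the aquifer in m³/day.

71.4

Cross-sectional area A = 433 × 27.7 = 11994 m².
Hydraulic gradient i = (274.66 − 272.80) / 252 = 1.86 / 252 = 0.007381.
Darcy's law: Q = K · A · i = 0.8060 × 11994 × 0.007381 = 71.35 m³/day.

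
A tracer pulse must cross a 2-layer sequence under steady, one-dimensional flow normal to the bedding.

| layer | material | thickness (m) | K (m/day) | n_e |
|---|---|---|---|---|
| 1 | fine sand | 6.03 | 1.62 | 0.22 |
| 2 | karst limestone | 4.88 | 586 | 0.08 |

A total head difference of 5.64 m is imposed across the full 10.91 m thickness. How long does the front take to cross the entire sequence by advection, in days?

1.14

With flow normal to the layers, continuity requires the same specific discharge q through every layer.
Σ(b_i/K_i) = 6.03/1.62 + 4.88/586 = 3.731 d.
q = Δh / Σ(b_i/K_i) = 5.64 / 3.731 = 1.512 m/day.
In each layer the seepage velocity is v_i = q/n_i, so the layer transit time is t_i = b_i·n_i / q:
  layer 1 (fine sand): t_1 = 6.03 × 0.22 / 1.512 = 0.8775 d
  layer 2 (karst limestone): t_2 = 4.88 × 0.08 / 1.512 = 0.2582 d
Total t = Σ t_i = 1.136 days.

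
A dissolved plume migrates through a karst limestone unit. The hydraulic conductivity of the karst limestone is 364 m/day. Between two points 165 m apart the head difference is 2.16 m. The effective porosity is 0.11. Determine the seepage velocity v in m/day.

43.3

Hydraulic gradient i = Δh / L = 2.16 / 165 = 0.01309.
Darcy flux q = K · i = 364.0 × 0.01309 = 4.765 m/day.
Seepage velocity v = q / n_e = 4.765 / 0.11 = 43.32 m/day.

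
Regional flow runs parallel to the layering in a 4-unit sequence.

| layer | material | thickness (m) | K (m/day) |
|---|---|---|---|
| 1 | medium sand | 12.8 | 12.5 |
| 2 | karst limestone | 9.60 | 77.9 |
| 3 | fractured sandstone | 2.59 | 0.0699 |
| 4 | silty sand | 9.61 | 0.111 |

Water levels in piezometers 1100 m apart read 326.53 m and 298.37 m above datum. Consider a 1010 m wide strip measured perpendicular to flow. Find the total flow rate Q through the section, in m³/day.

23500

Flow is parallel to layering, so each bed carries its own Darcy discharge and the transmissivities add.
Σ(K_i·b_i) = 12.5×12.8 + 77.9×9.60 + 0.0699×2.59 + 0.111×9.61 = 909.1 m²/day.
Hydraulic gradient i = (326.53 − 298.37) / 1100 = 28.16 / 1100 = 0.02560.
Q = Σ(K_i·b_i) · W · i = 909.1 × 1010 × 0.02560 = 23505 m³/day.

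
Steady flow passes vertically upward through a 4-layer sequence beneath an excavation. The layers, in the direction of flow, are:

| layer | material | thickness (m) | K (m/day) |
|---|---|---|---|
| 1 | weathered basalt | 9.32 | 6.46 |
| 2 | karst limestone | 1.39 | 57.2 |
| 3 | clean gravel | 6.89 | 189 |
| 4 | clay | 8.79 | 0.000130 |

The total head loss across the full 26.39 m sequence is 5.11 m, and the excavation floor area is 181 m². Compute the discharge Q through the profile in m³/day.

Flow is perpendicular to layering, so the layers act in series and the equivalent K is the thickness-weighted harmonic mean.
Total thickness L = 9.32 + 1.39 + 6.89 + 8.79 = 26.39 m.
Σ(b_i/K_i) = 9.32/6.46 + 1.39/57.2 + 6.89/189 + 8.79/0.000130 = 67617 d.
K_eq = L / Σ(b_i/K_i) = 26.39 / 67617 = 0.0003903 m/day.
Q = K_eq · A · (Δh/L) = 0.0003903 × 181 × (5.11/26.39) = 0.01368 m³/day.

0.0137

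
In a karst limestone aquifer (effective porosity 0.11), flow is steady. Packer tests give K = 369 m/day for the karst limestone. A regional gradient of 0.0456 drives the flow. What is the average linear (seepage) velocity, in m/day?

153

Hydraulic gradient i = 0.0456.
Darcy flux q = K · i = 369.0 × 0.04560 = 16.83 m/day.
Seepage velocity v = q / n_e = 16.83 / 0.11 = 153.0 m/day.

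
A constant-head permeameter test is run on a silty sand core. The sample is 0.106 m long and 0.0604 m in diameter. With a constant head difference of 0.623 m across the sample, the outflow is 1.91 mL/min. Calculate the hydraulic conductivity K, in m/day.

Cross-sectional area A = π·(d/2)² = π × (0.0604/2)² = 0.002865 m².
Convert discharge: 1.91 mL/min = 3.183e-08 m³/s.
Darcy's law rearranged: K = Q·L / (A·Δh) = 3.183e-08 × 0.106 / (0.002865 × 0.623) = 1.890e-06 m/s = 0.1633 m/day.

0.163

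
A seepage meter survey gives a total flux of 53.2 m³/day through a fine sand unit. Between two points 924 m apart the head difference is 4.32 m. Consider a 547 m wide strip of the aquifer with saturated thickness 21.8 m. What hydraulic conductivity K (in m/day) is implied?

Cross-sectional area A = 547 × 21.8 = 11925 m².
Hydraulic gradient i = Δh / L = 4.32 / 924 = 0.004675.
From Q = K·A·i, K = Q / (A·i) = 53.2 / (11925 × 0.004675) = 0.9542 m/day.

0.954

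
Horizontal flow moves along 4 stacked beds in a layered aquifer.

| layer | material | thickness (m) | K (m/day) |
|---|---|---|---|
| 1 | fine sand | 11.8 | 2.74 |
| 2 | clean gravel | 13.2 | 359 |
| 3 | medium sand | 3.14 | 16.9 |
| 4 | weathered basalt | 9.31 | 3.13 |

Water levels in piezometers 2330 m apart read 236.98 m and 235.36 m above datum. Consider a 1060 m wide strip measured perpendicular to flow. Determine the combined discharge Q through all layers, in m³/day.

3580

Flow is parallel to layering, so each bed carries its own Darcy discharge and the transmissivities add.
Σ(K_i·b_i) = 2.74×11.8 + 359×13.2 + 16.9×3.14 + 3.13×9.31 = 4853 m²/day.
Hydraulic gradient i = (236.98 − 235.36) / 2330 = 1.62 / 2330 = 0.0006953.
Q = Σ(K_i·b_i) · W · i = 4853 × 1060 × 0.0006953 = 3577 m³/day.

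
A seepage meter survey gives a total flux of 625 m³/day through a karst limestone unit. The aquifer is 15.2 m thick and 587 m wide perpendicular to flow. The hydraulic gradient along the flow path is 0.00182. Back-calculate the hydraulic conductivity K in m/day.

38.5

Cross-sectional area A = 587 × 15.2 = 8922 m².
Hydraulic gradient i = 0.00182.
From Q = K·A·i, K = Q / (A·i) = 625 / (8922 × 0.001820) = 38.49 m/day.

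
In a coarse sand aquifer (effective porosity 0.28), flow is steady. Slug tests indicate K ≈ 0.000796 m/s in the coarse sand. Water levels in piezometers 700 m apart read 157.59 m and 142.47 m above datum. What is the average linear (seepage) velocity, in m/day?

Convert K: 0.000796 m/s × 86400 = 68.77 m/day.
Hydraulic gradient i = (157.59 − 142.47) / 700 = 15.12 / 700 = 0.02160.
Darcy flux q = K · i = 68.77 × 0.02160 = 1.486 m/day.
Seepage velocity v = q / n_e = 1.486 / 0.28 = 5.305 m/day.

5.31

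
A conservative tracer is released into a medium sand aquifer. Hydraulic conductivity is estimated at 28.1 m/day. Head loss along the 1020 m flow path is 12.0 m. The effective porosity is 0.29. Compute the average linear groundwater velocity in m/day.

Hydraulic gradient i = Δh / L = 12.0 / 1020 = 0.01176.
Darcy flux q = K · i = 28.10 × 0.01176 = 0.3306 m/day.
Seepage velocity v = q / n_e = 0.3306 / 0.29 = 1.140 m/day.

1.14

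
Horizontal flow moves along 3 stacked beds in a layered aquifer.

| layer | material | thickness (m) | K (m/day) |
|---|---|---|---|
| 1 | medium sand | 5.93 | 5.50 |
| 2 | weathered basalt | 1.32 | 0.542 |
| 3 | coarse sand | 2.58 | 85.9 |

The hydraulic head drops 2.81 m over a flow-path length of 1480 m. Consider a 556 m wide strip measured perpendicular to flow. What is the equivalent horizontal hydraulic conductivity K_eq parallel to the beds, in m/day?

25.9

Flow is parallel to layering, so each bed carries its own Darcy discharge and the transmissivities add.
Σ(K_i·b_i) = 5.50×5.93 + 0.542×1.32 + 85.9×2.58 = 255.0 m²/day.
Total thickness b = 9.830 m, so K_eq = Σ(K_i·b_i)/b = 25.94 m/day.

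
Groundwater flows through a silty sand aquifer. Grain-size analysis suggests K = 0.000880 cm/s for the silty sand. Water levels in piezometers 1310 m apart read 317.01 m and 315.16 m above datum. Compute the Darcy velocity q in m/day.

0.00107

Convert K: 0.000880 cm/s × 864 = 0.7603 m/day.
Hydraulic gradient i = (317.01 − 315.16) / 1310 = 1.85 / 1310 = 0.001412.
Specific discharge q = K · i = 0.7603 × 0.001412 = 0.001074 m/day.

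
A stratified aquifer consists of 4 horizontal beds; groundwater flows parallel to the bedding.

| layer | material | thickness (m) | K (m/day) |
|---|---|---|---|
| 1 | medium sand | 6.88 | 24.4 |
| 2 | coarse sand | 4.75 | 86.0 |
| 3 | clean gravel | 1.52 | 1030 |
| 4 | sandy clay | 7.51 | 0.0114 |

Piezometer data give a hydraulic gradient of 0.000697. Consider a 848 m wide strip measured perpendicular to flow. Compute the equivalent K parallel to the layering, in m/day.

104

Flow is parallel to layering, so each bed carries its own Darcy discharge and the transmissivities add.
Σ(K_i·b_i) = 24.4×6.88 + 86.0×4.75 + 1030×1.52 + 0.0114×7.51 = 2142 m²/day.
Total thickness b = 20.66 m, so K_eq = Σ(K_i·b_i)/b = 103.7 m/day.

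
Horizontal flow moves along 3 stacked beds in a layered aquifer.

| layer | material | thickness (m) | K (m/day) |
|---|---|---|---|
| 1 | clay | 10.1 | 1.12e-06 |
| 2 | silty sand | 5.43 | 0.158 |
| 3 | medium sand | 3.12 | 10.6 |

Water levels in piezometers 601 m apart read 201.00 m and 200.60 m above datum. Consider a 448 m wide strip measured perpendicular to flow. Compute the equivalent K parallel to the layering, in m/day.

Flow is parallel to layering, so each bed carries its own Darcy discharge and the transmissivities add.
Σ(K_i·b_i) = 1.12e-06×10.1 + 0.158×5.43 + 10.6×3.12 = 33.93 m²/day.
Total thickness b = 18.65 m, so K_eq = Σ(K_i·b_i)/b = 1.819 m/day.

1.82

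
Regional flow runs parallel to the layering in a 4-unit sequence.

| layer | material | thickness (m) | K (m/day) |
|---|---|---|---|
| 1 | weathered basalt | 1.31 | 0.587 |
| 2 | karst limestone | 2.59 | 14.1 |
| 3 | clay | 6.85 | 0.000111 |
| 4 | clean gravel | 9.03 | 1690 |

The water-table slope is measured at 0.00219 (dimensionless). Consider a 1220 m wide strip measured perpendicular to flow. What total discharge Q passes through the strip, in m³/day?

Flow is parallel to layering, so each bed carries its own Darcy discharge and the transmissivities add.
Σ(K_i·b_i) = 0.587×1.31 + 14.1×2.59 + 0.000111×6.85 + 1690×9.03 = 15298 m²/day.
Hydraulic gradient i = 0.00219.
Q = Σ(K_i·b_i) · W · i = 15298 × 1220 × 0.002190 = 40873 m³/day.

40900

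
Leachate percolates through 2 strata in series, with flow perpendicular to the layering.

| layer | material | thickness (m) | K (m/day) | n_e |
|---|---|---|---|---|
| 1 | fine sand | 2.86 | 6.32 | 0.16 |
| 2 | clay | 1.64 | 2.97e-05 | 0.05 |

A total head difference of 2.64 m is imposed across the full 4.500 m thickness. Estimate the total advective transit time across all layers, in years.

With flow normal to the layers, continuity requires the same specific discharge q through every layer.
Σ(b_i/K_i) = 2.86/6.32 + 1.64/2.97e-05 = 55219 d.
q = Δh / Σ(b_i/K_i) = 2.64 / 55219 = 4.781e-05 m/day.
In each layer the seepage velocity is v_i = q/n_i, so the layer transit time is t_i = b_i·n_i / q:
  layer 1 (fine sand): t_1 = 2.86 × 0.16 / 4.781e-05 = 9571 d
  layer 2 (clay): t_2 = 1.64 × 0.05 / 4.781e-05 = 1715 d
Total t = Σ t_i = 11286 days = 30.90 years.

30.9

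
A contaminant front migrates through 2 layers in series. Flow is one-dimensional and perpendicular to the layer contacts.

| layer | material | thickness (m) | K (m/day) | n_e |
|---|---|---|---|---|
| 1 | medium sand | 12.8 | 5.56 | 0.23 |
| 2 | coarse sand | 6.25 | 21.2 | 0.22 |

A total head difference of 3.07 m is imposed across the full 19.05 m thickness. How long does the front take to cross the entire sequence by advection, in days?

With flow normal to the layers, continuity requires the same specific discharge q through every layer.
Σ(b_i/K_i) = 12.8/5.56 + 6.25/21.2 = 2.597 d.
q = Δh / Σ(b_i/K_i) = 3.07 / 2.597 = 1.182 m/day.
In each layer the seepage velocity is v_i = q/n_i, so the layer transit time is t_i = b_i·n_i / q:
  layer 1 (medium sand): t_1 = 12.8 × 0.23 / 1.182 = 2.490 d
  layer 2 (coarse sand): t_2 = 6.25 × 0.22 / 1.182 = 1.163 d
Total t = Σ t_i = 3.654 days.

3.65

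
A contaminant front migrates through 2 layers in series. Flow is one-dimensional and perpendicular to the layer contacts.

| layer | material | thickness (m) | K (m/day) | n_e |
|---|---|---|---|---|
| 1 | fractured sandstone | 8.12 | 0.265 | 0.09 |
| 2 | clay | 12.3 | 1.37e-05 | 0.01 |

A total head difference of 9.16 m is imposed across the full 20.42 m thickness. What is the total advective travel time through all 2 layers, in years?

With flow normal to the layers, continuity requires the same specific discharge q through every layer.
Σ(b_i/K_i) = 8.12/0.265 + 12.3/1.37e-05 = 8.978e+05 d.
q = Δh / Σ(b_i/K_i) = 9.16 / 8.978e+05 = 1.020e-05 m/day.
In each layer the seepage velocity is v_i = q/n_i, so the layer transit time is t_i = b_i·n_i / q:
  layer 1 (fractured sandstone): t_1 = 8.12 × 0.09 / 1.020e-05 = 71631 d
  layer 2 (clay): t_2 = 12.3 × 0.01 / 1.020e-05 = 12056 d
Total t = Σ t_i = 83687 days = 229.1 years.

229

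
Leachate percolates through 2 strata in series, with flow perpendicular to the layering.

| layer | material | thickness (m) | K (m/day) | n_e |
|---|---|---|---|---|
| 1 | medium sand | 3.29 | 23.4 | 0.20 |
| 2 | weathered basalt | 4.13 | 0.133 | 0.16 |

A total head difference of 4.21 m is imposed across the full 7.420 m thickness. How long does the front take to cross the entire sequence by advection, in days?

With flow normal to the layers, continuity requires the same specific discharge q through every layer.
Σ(b_i/K_i) = 3.29/23.4 + 4.13/0.133 = 31.19 d.
q = Δh / Σ(b_i/K_i) = 4.21 / 31.19 = 0.1350 m/day.
In each layer the seepage velocity is v_i = q/n_i, so the layer transit time is t_i = b_i·n_i / q:
  layer 1 (medium sand): t_1 = 3.29 × 0.20 / 0.1350 = 4.875 d
  layer 2 (weathered basalt): t_2 = 4.13 × 0.16 / 0.1350 = 4.896 d
Total t = Σ t_i = 9.771 days.

9.77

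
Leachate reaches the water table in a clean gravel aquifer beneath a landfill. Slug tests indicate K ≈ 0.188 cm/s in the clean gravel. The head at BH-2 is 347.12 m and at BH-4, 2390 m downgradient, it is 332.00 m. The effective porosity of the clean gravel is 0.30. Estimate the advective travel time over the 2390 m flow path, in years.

Convert K: 0.188 cm/s × 864 = 162.4 m/day.
Hydraulic gradient i = (347.12 − 332.00) / 2390 = 15.12 / 2390 = 0.006326.
Darcy flux q = K · i = 162.4 × 0.006326 = 1.028 m/day.
Seepage velocity v = q / n_e = 1.028 / 0.30 = 3.425 m/day.
Travel time t = L / v = 2390 / 3.425 = 697.7 days = 1.910 years.

1.91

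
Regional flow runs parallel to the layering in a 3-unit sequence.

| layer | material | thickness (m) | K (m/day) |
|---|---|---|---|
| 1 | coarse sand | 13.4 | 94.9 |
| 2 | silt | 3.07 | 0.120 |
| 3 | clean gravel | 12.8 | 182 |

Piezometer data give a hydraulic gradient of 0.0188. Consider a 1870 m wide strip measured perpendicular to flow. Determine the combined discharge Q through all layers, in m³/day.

Flow is parallel to layering, so each bed carries its own Darcy discharge and the transmissivities add.
Σ(K_i·b_i) = 94.9×13.4 + 0.120×3.07 + 182×12.8 = 3602 m²/day.
Hydraulic gradient i = 0.0188.
Q = Σ(K_i·b_i) · W · i = 3602 × 1870 × 0.01880 = 1.266e+05 m³/day.

127000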